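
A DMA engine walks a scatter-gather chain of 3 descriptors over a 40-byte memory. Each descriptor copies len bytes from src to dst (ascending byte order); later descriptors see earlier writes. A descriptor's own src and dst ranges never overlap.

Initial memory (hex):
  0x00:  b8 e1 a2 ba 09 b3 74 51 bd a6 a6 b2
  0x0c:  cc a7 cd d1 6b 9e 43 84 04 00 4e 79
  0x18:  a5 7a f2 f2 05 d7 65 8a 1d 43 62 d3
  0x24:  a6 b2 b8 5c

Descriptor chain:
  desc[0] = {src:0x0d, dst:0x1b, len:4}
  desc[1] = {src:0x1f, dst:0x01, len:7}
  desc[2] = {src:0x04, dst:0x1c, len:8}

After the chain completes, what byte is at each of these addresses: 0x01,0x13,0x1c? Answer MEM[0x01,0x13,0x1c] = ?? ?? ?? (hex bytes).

MEM[0x01,0x13,0x1c] = 8a 84 62

  after D0: wrote 4B at 0x1b = a7cdd16b
  after D1: wrote 7B at 0x01 = 8a1d4362d3a6b2
  after D2: wrote 8B at 0x1c = 62d3a6b2bda6a6b2
query mem[0x01]=0x8a, mem[0x13]=0x84, mem[0x1c]=0x62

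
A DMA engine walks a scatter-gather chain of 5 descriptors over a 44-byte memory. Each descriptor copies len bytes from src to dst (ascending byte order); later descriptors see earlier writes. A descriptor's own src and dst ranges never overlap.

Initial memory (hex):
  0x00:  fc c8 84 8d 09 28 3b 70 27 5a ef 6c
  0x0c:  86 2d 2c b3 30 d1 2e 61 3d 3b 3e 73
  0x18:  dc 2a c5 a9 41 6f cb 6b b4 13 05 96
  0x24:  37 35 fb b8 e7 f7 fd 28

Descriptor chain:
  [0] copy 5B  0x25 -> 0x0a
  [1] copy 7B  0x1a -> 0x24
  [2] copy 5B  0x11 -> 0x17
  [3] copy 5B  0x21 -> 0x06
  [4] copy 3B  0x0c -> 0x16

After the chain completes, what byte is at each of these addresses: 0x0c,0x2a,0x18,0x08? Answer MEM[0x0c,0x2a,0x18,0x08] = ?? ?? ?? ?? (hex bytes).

#0 dst[0x0a+5] := {0x35,0xfb,0xb8,0xe7,0xf7}
#1 dst[0x24+7] := {0xc5,0xa9,0x41,0x6f,0xcb,0x6b,0xb4}
#2 dst[0x17+5] := {0xd1,0x2e,0x61,0x3d,0x3b}
#3 dst[0x06+5] := {0x13,0x05,0x96,0xc5,0xa9}
#4 dst[0x16+3] := {0xb8,0xe7,0xf7}
query mem[0x0c]=0xb8, mem[0x2a]=0xb4, mem[0x18]=0xf7, mem[0x08]=0x96

MEM[0x0c,0x2a,0x18,0x08] = b8 b4 f7 96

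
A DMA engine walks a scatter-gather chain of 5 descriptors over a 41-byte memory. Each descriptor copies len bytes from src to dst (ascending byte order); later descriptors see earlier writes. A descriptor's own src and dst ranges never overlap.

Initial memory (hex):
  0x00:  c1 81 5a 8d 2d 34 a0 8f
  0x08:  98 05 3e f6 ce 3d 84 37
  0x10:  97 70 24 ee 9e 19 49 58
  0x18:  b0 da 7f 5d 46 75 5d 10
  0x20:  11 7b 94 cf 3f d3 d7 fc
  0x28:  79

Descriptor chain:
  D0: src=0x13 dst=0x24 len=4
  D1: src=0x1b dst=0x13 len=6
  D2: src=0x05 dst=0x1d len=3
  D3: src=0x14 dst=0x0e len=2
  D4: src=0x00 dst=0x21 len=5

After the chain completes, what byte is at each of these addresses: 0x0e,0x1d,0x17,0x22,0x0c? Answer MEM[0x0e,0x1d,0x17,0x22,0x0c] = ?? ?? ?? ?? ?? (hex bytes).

MEM[0x0e,0x1d,0x17,0x22,0x0c] = 46 34 10 81 ce

[0] 0x13->0x24 len=4 : ee 9e 19 49
[1] 0x1b->0x13 len=6 : 5d 46 75 5d 10 11
[2] 0x05->0x1d len=3 : 34 a0 8f
[3] 0x14->0x0e len=2 : 46 75
[4] 0x00->0x21 len=5 : c1 81 5a 8d 2d
query mem[0x0e]=0x46, mem[0x1d]=0x34, mem[0x17]=0x10, mem[0x22]=0x81, mem[0x0c]=0xce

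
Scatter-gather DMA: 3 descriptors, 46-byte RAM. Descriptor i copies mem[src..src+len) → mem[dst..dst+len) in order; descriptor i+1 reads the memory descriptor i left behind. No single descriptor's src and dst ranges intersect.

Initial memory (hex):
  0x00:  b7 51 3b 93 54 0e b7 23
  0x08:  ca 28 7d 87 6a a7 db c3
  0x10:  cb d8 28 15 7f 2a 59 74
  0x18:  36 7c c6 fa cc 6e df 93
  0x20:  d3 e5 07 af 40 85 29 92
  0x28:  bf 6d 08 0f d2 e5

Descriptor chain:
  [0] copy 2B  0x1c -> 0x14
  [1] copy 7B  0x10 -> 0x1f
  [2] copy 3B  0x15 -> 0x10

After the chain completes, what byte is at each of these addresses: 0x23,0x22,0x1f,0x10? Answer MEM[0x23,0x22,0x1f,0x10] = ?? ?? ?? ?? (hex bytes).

MEM[0x23,0x22,0x1f,0x10] = cc 15 cb 6e

[0] 0x1c->0x14 len=2 : cc 6e
[1] 0x10->0x1f len=7 : cb d8 28 15 cc 6e 59
[2] 0x15->0x10 len=3 : 6e 59 74
query mem[0x23]=0xcc, mem[0x22]=0x15, mem[0x1f]=0xcb, mem[0x10]=0x6e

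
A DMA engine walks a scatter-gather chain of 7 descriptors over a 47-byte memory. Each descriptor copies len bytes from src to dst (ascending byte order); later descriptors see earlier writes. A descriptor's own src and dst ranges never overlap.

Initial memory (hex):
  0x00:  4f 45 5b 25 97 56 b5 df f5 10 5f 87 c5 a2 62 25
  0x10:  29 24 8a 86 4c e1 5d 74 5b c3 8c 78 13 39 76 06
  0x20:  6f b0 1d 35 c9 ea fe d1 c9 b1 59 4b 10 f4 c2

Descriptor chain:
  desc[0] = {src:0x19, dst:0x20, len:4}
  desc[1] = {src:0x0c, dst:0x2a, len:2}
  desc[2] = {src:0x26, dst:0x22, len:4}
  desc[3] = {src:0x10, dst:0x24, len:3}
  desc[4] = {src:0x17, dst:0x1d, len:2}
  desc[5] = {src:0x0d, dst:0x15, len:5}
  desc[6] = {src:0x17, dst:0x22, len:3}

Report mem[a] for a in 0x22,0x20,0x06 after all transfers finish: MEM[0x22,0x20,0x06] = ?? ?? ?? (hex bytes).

[0] 0x19->0x20 len=4 : c3 8c 78 13
[1] 0x0c->0x2a len=2 : c5 a2
[2] 0x26->0x22 len=4 : fe d1 c9 b1
[3] 0x10->0x24 len=3 : 29 24 8a
[4] 0x17->0x1d len=2 : 74 5b
[5] 0x0d->0x15 len=5 : a2 62 25 29 24
[6] 0x17->0x22 len=3 : 25 29 24
query mem[0x22]=0x25, mem[0x20]=0xc3, mem[0x06]=0xb5

MEM[0x22,0x20,0x06] = 25 c3 b5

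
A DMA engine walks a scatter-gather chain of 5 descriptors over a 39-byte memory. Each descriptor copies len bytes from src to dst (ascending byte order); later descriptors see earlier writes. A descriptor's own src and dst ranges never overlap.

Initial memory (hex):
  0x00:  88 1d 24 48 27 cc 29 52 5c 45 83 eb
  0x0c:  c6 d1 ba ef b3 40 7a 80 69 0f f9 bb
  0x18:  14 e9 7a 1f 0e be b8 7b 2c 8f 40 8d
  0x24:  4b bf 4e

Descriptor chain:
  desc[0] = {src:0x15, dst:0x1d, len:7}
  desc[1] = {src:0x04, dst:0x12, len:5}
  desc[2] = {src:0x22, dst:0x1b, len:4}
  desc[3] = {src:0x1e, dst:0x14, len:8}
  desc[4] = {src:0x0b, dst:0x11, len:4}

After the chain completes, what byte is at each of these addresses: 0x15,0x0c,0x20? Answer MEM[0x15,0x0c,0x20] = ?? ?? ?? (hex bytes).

[0] 0x15->0x1d len=7 : 0f f9 bb 14 e9 7a 1f
[1] 0x04->0x12 len=5 : 27 cc 29 52 5c
[2] 0x22->0x1b len=4 : 7a 1f 4b bf
[3] 0x1e->0x14 len=8 : bf bb 14 e9 7a 1f 4b bf
[4] 0x0b->0x11 len=4 : eb c6 d1 ba
query mem[0x15]=0xbb, mem[0x0c]=0xc6, mem[0x20]=0x14

MEM[0x15,0x0c,0x20] = bb c6 14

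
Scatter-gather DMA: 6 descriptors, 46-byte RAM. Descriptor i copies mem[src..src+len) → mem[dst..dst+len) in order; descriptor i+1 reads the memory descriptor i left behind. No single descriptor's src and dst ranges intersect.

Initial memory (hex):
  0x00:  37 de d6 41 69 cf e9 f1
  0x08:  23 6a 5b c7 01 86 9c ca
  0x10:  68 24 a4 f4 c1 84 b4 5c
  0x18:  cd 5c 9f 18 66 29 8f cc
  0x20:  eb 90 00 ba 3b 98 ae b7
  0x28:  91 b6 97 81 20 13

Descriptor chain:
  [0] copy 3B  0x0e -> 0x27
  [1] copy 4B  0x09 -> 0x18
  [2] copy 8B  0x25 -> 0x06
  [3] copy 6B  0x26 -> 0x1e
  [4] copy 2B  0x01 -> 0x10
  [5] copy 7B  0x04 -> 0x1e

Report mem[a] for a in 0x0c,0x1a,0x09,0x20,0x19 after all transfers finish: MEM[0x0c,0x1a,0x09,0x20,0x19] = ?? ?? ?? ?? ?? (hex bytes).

D0: mem[0x27..0x29] <- [9c ca 68]
D1: mem[0x18..0x1b] <- [6a 5b c7 01]
D2: mem[0x06..0x0d] <- [98 ae 9c ca 68 97 81 20]
D3: mem[0x1e..0x23] <- [ae 9c ca 68 97 81]
D4: mem[0x10..0x11] <- [de d6]
D5: mem[0x1e..0x24] <- [69 cf 98 ae 9c ca 68]
query mem[0x0c]=0x81, mem[0x1a]=0xc7, mem[0x09]=0xca, mem[0x20]=0x98, mem[0x19]=0x5b

MEM[0x0c,0x1a,0x09,0x20,0x19] = 81 c7 ca 98 5b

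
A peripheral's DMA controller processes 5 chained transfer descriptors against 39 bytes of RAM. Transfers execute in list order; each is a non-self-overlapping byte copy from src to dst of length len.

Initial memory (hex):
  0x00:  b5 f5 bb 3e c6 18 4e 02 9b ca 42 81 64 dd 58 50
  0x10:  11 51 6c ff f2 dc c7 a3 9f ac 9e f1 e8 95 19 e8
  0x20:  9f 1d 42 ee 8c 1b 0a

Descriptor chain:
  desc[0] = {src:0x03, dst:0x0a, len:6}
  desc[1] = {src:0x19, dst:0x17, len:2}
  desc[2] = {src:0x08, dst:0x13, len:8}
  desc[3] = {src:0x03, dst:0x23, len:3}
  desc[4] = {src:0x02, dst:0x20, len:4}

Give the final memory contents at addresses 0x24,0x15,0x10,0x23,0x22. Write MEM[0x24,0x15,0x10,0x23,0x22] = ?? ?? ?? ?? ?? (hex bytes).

MEM[0x24,0x15,0x10,0x23,0x22] = c6 3e 11 18 c6

D0: mem[0x0a..0x0f] <- [3e c6 18 4e 02 9b]
D1: mem[0x17..0x18] <- [ac 9e]
D2: mem[0x13..0x1a] <- [9b ca 3e c6 18 4e 02 9b]
D3: mem[0x23..0x25] <- [3e c6 18]
D4: mem[0x20..0x23] <- [bb 3e c6 18]
query mem[0x24]=0xc6, mem[0x15]=0x3e, mem[0x10]=0x11, mem[0x23]=0x18, mem[0x22]=0xc6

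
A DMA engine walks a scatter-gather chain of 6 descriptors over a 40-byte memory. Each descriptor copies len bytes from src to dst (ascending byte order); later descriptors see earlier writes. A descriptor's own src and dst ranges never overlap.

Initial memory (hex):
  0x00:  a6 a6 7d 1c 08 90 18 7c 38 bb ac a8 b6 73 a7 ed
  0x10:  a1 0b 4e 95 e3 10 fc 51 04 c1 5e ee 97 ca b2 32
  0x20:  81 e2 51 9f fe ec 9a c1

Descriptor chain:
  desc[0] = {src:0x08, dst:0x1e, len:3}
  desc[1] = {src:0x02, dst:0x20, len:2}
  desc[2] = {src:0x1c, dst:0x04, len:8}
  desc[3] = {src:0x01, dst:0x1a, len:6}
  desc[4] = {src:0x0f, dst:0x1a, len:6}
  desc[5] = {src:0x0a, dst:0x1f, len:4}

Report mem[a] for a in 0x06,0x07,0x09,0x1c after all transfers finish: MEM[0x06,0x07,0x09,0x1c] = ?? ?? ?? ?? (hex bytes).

MEM[0x06,0x07,0x09,0x1c] = 38 bb 1c 0b

#0 dst[0x1e+3] := {0x38,0xbb,0xac}
#1 dst[0x20+2] := {0x7d,0x1c}
#2 dst[0x04+8] := {0x97,0xca,0x38,0xbb,0x7d,0x1c,0x51,0x9f}
#3 dst[0x1a+6] := {0xa6,0x7d,0x1c,0x97,0xca,0x38}
#4 dst[0x1a+6] := {0xed,0xa1,0x0b,0x4e,0x95,0xe3}
#5 dst[0x1f+4] := {0x51,0x9f,0xb6,0x73}
query mem[0x06]=0x38, mem[0x07]=0xbb, mem[0x09]=0x1c, mem[0x1c]=0x0b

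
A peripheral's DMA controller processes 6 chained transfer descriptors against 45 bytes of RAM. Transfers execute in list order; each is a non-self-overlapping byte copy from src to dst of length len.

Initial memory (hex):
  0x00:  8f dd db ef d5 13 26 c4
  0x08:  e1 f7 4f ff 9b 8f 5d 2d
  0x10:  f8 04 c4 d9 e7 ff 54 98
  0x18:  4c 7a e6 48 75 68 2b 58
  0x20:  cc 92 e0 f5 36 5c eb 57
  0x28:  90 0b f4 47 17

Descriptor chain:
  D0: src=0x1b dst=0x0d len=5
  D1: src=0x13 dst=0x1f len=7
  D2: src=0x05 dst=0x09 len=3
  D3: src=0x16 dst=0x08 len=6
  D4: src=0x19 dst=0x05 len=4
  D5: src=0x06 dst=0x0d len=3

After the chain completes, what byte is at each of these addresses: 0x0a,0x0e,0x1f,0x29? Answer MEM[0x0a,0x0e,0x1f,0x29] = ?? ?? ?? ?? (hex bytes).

MEM[0x0a,0x0e,0x1f,0x29] = 4c 48 d9 0b

#0 dst[0x0d+5] := {0x48,0x75,0x68,0x2b,0x58}
#1 dst[0x1f+7] := {0xd9,0xe7,0xff,0x54,0x98,0x4c,0x7a}
#2 dst[0x09+3] := {0x13,0x26,0xc4}
#3 dst[0x08+6] := {0x54,0x98,0x4c,0x7a,0xe6,0x48}
#4 dst[0x05+4] := {0x7a,0xe6,0x48,0x75}
#5 dst[0x0d+3] := {0xe6,0x48,0x75}
query mem[0x0a]=0x4c, mem[0x0e]=0x48, mem[0x1f]=0xd9, mem[0x29]=0x0b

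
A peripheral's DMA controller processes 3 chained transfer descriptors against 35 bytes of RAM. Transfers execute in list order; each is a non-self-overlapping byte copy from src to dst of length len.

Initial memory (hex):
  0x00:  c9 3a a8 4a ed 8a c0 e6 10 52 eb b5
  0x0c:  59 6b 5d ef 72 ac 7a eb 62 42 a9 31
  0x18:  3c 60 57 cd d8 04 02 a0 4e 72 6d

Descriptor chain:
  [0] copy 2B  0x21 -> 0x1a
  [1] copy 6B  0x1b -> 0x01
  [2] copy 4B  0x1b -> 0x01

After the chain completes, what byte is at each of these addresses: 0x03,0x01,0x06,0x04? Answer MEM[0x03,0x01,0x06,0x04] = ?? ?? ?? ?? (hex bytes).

MEM[0x03,0x01,0x06,0x04] = 04 6d 4e 02

[0] 0x21->0x1a len=2 : 72 6d
[1] 0x1b->0x01 len=6 : 6d d8 04 02 a0 4e
[2] 0x1b->0x01 len=4 : 6d d8 04 02
query mem[0x03]=0x04, mem[0x01]=0x6d, mem[0x06]=0x4e, mem[0x04]=0x02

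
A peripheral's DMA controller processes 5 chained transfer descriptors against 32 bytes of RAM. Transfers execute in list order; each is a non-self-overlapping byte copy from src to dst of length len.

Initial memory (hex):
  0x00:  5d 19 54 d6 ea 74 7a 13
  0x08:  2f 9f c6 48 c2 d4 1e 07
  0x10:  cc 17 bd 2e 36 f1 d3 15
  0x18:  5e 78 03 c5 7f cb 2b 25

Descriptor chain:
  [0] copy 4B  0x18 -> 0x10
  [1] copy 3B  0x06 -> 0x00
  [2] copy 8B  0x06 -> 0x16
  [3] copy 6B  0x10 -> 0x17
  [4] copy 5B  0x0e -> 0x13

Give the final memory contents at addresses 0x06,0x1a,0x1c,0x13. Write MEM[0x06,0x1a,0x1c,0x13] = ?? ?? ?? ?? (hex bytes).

  after D0: wrote 4B at 0x10 = 5e7803c5
  after D1: wrote 3B at 0x00 = 7a132f
  after D2: wrote 8B at 0x16 = 7a132f9fc648c2d4
  after D3: wrote 6B at 0x17 = 5e7803c536f1
  after D4: wrote 5B at 0x13 = 1e075e7803
query mem[0x06]=0x7a, mem[0x1a]=0xc5, mem[0x1c]=0xf1, mem[0x13]=0x1e

MEM[0x06,0x1a,0x1c,0x13] = 7a c5 f1 1e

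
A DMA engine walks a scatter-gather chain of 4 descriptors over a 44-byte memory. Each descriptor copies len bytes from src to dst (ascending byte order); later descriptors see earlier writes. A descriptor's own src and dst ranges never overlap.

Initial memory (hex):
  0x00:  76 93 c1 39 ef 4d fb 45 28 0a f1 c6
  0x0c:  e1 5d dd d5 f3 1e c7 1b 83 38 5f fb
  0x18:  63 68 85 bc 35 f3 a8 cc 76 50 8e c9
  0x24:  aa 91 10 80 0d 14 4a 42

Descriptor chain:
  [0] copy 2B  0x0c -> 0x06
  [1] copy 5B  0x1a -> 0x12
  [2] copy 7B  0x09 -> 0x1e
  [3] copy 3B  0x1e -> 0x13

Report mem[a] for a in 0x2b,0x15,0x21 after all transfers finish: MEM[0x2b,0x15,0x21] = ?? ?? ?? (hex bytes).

[0] 0x0c->0x06 len=2 : e1 5d
[1] 0x1a->0x12 len=5 : 85 bc 35 f3 a8
[2] 0x09->0x1e len=7 : 0a f1 c6 e1 5d dd d5
[3] 0x1e->0x13 len=3 : 0a f1 c6
query mem[0x2b]=0x42, mem[0x15]=0xc6, mem[0x21]=0xe1

MEM[0x2b,0x15,0x21] = 42 c6 e1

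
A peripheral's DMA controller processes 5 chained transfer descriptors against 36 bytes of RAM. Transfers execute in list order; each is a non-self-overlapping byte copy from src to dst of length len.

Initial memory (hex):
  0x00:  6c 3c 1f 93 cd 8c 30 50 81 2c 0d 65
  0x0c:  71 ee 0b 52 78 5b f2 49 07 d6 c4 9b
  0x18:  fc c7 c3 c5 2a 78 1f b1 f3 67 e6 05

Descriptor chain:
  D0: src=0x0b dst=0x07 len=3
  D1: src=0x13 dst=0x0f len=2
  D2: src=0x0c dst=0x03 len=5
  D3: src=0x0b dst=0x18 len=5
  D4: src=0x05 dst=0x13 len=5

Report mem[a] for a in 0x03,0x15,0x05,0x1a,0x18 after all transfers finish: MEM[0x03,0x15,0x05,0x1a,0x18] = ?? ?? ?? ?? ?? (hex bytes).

  after D0: wrote 3B at 0x07 = 6571ee
  after D1: wrote 2B at 0x0f = 4907
  after D2: wrote 5B at 0x03 = 71ee0b4907
  after D3: wrote 5B at 0x18 = 6571ee0b49
  after D4: wrote 5B at 0x13 = 0b490771ee
query mem[0x03]=0x71, mem[0x15]=0x07, mem[0x05]=0x0b, mem[0x1a]=0xee, mem[0x18]=0x65

MEM[0x03,0x15,0x05,0x1a,0x18] = 71 07 0b ee 65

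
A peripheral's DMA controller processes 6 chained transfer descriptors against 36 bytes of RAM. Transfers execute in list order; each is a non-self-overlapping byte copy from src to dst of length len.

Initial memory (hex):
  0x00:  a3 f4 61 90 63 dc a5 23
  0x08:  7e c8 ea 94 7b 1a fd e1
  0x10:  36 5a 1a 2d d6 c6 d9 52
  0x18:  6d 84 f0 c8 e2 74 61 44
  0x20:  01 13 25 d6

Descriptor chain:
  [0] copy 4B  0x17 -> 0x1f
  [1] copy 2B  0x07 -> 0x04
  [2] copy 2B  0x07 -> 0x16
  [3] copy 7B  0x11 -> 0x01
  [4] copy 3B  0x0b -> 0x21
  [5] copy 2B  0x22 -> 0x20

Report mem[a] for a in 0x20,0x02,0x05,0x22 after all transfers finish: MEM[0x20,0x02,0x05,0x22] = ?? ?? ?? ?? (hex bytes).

MEM[0x20,0x02,0x05,0x22] = 7b 1a c6 7b

D0: mem[0x1f..0x22] <- [52 6d 84 f0]
D1: mem[0x04..0x05] <- [23 7e]
D2: mem[0x16..0x17] <- [23 7e]
D3: mem[0x01..0x07] <- [5a 1a 2d d6 c6 23 7e]
D4: mem[0x21..0x23] <- [94 7b 1a]
D5: mem[0x20..0x21] <- [7b 1a]
query mem[0x20]=0x7b, mem[0x02]=0x1a, mem[0x05]=0xc6, mem[0x22]=0x7b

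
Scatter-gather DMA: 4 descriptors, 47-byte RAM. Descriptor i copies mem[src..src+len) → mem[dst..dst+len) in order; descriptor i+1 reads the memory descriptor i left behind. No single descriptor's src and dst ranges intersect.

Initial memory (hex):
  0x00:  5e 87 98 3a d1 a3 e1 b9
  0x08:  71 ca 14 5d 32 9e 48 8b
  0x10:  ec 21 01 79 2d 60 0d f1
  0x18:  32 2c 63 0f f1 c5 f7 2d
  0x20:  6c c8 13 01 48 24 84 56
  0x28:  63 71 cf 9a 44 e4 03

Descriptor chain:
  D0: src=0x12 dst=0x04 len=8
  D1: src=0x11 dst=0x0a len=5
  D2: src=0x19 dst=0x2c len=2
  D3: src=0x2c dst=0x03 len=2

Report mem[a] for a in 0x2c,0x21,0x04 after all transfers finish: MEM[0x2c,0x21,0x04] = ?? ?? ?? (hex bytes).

MEM[0x2c,0x21,0x04] = 2c c8 63

D0: mem[0x04..0x0b] <- [01 79 2d 60 0d f1 32 2c]
D1: mem[0x0a..0x0e] <- [21 01 79 2d 60]
D2: mem[0x2c..0x2d] <- [2c 63]
D3: mem[0x03..0x04] <- [2c 63]
query mem[0x2c]=0x2c, mem[0x21]=0xc8, mem[0x04]=0x63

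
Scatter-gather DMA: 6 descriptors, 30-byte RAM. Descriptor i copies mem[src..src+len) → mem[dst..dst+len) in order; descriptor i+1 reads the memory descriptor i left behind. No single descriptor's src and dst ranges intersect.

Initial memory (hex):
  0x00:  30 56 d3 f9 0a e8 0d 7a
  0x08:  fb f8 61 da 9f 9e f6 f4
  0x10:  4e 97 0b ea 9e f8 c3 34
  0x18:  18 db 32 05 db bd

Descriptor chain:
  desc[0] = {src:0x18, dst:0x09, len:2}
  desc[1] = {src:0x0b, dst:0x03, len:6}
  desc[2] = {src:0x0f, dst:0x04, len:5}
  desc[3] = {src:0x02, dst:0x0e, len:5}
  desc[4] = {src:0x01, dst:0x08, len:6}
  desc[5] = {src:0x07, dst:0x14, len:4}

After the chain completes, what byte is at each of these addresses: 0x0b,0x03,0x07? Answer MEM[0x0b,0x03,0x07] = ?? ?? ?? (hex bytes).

  after D0: wrote 2B at 0x09 = 18db
  after D1: wrote 6B at 0x03 = da9f9ef6f44e
  after D2: wrote 5B at 0x04 = f44e970bea
  after D3: wrote 5B at 0x0e = d3daf44e97
  after D4: wrote 6B at 0x08 = 56d3daf44e97
  after D5: wrote 4B at 0x14 = 0b56d3da
query mem[0x0b]=0xf4, mem[0x03]=0xda, mem[0x07]=0x0b

MEM[0x0b,0x03,0x07] = f4 da 0b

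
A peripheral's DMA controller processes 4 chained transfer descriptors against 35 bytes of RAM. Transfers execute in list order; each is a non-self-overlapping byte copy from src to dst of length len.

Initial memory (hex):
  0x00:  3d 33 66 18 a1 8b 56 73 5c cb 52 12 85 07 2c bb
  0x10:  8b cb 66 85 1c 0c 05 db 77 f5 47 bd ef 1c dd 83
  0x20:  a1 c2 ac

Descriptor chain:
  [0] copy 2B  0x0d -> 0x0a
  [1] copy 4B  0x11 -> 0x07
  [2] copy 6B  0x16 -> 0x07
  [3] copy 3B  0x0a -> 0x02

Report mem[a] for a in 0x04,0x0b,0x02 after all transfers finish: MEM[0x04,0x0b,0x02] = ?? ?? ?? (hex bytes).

MEM[0x04,0x0b,0x02] = bd 47 f5

#0 dst[0x0a+2] := {0x07,0x2c}
#1 dst[0x07+4] := {0xcb,0x66,0x85,0x1c}
#2 dst[0x07+6] := {0x05,0xdb,0x77,0xf5,0x47,0xbd}
#3 dst[0x02+3] := {0xf5,0x47,0xbd}
query mem[0x04]=0xbd, mem[0x0b]=0x47, mem[0x02]=0xf5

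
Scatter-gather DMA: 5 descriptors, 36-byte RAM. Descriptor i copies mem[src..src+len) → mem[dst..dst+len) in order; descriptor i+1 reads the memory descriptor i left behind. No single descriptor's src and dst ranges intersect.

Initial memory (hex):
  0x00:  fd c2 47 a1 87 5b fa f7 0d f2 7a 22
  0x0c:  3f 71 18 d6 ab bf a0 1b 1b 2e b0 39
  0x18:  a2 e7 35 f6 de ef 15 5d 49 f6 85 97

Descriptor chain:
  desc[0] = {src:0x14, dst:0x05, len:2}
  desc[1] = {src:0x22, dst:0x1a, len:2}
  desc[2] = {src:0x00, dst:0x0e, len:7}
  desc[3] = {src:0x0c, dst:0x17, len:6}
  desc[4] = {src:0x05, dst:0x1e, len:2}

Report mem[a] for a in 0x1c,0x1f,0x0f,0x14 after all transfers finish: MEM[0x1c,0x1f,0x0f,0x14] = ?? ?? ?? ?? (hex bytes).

MEM[0x1c,0x1f,0x0f,0x14] = a1 2e c2 2e

  after D0: wrote 2B at 0x05 = 1b2e
  after D1: wrote 2B at 0x1a = 8597
  after D2: wrote 7B at 0x0e = fdc247a1871b2e
  after D3: wrote 6B at 0x17 = 3f71fdc247a1
  after D4: wrote 2B at 0x1e = 1b2e
query mem[0x1c]=0xa1, mem[0x1f]=0x2e, mem[0x0f]=0xc2, mem[0x14]=0x2e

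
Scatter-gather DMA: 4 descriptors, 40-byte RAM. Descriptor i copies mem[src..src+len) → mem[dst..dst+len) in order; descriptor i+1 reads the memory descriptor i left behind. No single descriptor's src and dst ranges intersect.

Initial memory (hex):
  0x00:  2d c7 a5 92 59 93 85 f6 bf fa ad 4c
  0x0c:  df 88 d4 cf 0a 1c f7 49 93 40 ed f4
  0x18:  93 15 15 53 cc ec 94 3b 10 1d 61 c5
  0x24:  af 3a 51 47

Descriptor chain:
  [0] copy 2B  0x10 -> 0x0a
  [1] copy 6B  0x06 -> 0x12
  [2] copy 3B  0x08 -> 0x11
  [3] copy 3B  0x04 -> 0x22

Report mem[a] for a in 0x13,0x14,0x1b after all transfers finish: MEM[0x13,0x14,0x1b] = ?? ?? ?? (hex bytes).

MEM[0x13,0x14,0x1b] = 0a bf 53

D0: mem[0x0a..0x0b] <- [0a 1c]
D1: mem[0x12..0x17] <- [85 f6 bf fa 0a 1c]
D2: mem[0x11..0x13] <- [bf fa 0a]
D3: mem[0x22..0x24] <- [59 93 85]
query mem[0x13]=0x0a, mem[0x14]=0xbf, mem[0x1b]=0x53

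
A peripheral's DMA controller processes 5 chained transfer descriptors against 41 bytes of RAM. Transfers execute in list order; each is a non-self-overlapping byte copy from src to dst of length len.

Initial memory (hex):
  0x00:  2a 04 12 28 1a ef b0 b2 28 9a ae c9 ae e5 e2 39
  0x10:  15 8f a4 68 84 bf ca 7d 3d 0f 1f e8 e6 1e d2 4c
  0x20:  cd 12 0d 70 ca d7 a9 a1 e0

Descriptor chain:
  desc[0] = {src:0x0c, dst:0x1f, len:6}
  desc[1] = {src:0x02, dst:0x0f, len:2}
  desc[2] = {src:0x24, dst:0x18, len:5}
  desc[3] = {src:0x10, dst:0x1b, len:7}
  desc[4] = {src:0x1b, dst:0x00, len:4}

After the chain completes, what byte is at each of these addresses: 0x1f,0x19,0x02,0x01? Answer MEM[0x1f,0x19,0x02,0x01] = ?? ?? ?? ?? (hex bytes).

#0 dst[0x1f+6] := {0xae,0xe5,0xe2,0x39,0x15,0x8f}
#1 dst[0x0f+2] := {0x12,0x28}
#2 dst[0x18+5] := {0x8f,0xd7,0xa9,0xa1,0xe0}
#3 dst[0x1b+7] := {0x28,0x8f,0xa4,0x68,0x84,0xbf,0xca}
#4 dst[0x00+4] := {0x28,0x8f,0xa4,0x68}
query mem[0x1f]=0x84, mem[0x19]=0xd7, mem[0x02]=0xa4, mem[0x01]=0x8f

MEM[0x1f,0x19,0x02,0x01] = 84 d7 a4 8f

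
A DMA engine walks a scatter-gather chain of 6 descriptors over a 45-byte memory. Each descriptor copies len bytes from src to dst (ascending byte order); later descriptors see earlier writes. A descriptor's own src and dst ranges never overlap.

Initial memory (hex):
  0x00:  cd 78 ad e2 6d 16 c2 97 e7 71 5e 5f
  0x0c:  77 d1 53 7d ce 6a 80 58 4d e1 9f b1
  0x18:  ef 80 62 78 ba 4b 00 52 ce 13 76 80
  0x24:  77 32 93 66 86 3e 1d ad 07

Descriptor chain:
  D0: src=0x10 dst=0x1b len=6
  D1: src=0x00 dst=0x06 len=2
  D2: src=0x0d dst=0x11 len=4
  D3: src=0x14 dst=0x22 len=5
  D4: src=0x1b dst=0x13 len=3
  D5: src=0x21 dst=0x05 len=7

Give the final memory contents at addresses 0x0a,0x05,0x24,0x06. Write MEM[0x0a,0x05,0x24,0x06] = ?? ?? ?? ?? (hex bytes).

[0] 0x10->0x1b len=6 : ce 6a 80 58 4d e1
[1] 0x00->0x06 len=2 : cd 78
[2] 0x0d->0x11 len=4 : d1 53 7d ce
[3] 0x14->0x22 len=5 : ce e1 9f b1 ef
[4] 0x1b->0x13 len=3 : ce 6a 80
[5] 0x21->0x05 len=7 : 13 ce e1 9f b1 ef 66
query mem[0x0a]=0xef, mem[0x05]=0x13, mem[0x24]=0x9f, mem[0x06]=0xce

MEM[0x0a,0x05,0x24,0x06] = ef 13 9f ce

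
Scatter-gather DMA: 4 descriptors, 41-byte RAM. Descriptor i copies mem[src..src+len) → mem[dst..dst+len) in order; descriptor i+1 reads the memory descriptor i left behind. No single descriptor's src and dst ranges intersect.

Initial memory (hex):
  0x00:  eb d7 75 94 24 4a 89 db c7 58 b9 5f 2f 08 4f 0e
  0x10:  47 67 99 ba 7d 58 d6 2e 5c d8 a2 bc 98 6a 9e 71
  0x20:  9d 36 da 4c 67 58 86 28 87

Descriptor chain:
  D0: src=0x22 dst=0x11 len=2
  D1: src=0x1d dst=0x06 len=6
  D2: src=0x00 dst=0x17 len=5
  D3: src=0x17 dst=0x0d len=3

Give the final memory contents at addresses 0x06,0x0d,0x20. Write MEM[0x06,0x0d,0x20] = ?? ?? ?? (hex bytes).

D0: mem[0x11..0x12] <- [da 4c]
D1: mem[0x06..0x0b] <- [6a 9e 71 9d 36 da]
D2: mem[0x17..0x1b] <- [eb d7 75 94 24]
D3: mem[0x0d..0x0f] <- [eb d7 75]
query mem[0x06]=0x6a, mem[0x0d]=0xeb, mem[0x20]=0x9d

MEM[0x06,0x0d,0x20] = 6a eb 9d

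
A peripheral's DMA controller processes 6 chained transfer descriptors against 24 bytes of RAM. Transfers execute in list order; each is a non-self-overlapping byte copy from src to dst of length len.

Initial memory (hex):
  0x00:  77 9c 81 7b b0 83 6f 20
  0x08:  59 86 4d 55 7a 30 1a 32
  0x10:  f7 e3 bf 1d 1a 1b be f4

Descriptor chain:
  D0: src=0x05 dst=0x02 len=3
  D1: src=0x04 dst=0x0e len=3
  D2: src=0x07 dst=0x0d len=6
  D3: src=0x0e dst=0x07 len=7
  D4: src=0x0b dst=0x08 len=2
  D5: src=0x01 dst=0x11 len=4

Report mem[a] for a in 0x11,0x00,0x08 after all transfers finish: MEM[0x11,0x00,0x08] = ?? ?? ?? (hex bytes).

#0 dst[0x02+3] := {0x83,0x6f,0x20}
#1 dst[0x0e+3] := {0x20,0x83,0x6f}
#2 dst[0x0d+6] := {0x20,0x59,0x86,0x4d,0x55,0x7a}
#3 dst[0x07+7] := {0x59,0x86,0x4d,0x55,0x7a,0x1d,0x1a}
#4 dst[0x08+2] := {0x7a,0x1d}
#5 dst[0x11+4] := {0x9c,0x83,0x6f,0x20}
query mem[0x11]=0x9c, mem[0x00]=0x77, mem[0x08]=0x7a

MEM[0x11,0x00,0x08] = 9c 77 7a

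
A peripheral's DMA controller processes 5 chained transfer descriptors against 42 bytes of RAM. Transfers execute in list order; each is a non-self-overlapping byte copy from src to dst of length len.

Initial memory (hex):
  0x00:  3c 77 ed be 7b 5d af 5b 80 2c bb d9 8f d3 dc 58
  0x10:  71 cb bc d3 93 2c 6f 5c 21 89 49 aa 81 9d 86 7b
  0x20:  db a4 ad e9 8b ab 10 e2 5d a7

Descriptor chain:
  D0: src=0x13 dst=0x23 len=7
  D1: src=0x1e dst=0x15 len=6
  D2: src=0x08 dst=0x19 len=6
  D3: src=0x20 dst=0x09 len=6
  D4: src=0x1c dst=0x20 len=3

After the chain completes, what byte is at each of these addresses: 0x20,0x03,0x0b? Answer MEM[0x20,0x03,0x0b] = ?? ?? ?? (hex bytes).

MEM[0x20,0x03,0x0b] = d9 be ad

[0] 0x13->0x23 len=7 : d3 93 2c 6f 5c 21 89
[1] 0x1e->0x15 len=6 : 86 7b db a4 ad d3
[2] 0x08->0x19 len=6 : 80 2c bb d9 8f d3
[3] 0x20->0x09 len=6 : db a4 ad d3 93 2c
[4] 0x1c->0x20 len=3 : d9 8f d3
query mem[0x20]=0xd9, mem[0x03]=0xbe, mem[0x0b]=0xad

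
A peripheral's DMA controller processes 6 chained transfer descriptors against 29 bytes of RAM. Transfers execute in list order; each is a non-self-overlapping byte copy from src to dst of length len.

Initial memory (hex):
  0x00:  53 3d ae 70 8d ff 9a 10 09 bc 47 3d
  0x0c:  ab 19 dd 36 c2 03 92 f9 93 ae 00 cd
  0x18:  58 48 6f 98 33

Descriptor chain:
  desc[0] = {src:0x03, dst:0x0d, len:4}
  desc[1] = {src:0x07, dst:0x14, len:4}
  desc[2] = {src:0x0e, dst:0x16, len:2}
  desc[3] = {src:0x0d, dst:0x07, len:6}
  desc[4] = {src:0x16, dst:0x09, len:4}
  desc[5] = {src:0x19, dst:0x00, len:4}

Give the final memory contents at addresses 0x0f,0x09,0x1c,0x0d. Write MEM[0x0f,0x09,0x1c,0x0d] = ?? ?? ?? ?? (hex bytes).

MEM[0x0f,0x09,0x1c,0x0d] = ff 8d 33 70

#0 dst[0x0d+4] := {0x70,0x8d,0xff,0x9a}
#1 dst[0x14+4] := {0x10,0x09,0xbc,0x47}
#2 dst[0x16+2] := {0x8d,0xff}
#3 dst[0x07+6] := {0x70,0x8d,0xff,0x9a,0x03,0x92}
#4 dst[0x09+4] := {0x8d,0xff,0x58,0x48}
#5 dst[0x00+4] := {0x48,0x6f,0x98,0x33}
query mem[0x0f]=0xff, mem[0x09]=0x8d, mem[0x1c]=0x33, mem[0x0d]=0x70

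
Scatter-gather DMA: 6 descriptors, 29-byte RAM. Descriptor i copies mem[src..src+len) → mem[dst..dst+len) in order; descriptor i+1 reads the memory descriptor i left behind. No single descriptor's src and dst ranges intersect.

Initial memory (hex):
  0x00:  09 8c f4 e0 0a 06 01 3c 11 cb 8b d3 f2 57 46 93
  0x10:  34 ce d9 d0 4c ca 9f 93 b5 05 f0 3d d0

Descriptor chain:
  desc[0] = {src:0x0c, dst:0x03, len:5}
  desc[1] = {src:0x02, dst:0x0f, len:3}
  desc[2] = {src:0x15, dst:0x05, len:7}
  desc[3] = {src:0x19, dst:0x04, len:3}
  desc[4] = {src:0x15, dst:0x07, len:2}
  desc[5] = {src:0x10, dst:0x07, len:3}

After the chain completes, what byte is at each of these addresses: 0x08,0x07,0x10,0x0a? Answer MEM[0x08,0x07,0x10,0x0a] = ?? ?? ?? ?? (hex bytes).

MEM[0x08,0x07,0x10,0x0a] = 57 f2 f2 f0

[0] 0x0c->0x03 len=5 : f2 57 46 93 34
[1] 0x02->0x0f len=3 : f4 f2 57
[2] 0x15->0x05 len=7 : ca 9f 93 b5 05 f0 3d
[3] 0x19->0x04 len=3 : 05 f0 3d
[4] 0x15->0x07 len=2 : ca 9f
[5] 0x10->0x07 len=3 : f2 57 d9
query mem[0x08]=0x57, mem[0x07]=0xf2, mem[0x10]=0xf2, mem[0x0a]=0xf0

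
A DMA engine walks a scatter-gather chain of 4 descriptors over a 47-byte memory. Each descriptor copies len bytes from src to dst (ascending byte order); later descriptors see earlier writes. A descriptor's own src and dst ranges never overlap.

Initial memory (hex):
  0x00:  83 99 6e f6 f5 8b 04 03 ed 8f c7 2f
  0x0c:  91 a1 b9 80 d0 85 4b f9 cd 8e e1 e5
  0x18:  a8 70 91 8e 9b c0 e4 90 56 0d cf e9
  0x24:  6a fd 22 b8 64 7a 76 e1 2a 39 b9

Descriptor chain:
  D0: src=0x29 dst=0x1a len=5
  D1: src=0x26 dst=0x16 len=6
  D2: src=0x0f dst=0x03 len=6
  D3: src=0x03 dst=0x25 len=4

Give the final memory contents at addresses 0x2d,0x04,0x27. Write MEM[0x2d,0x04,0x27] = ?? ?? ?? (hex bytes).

D0: mem[0x1a..0x1e] <- [7a 76 e1 2a 39]
D1: mem[0x16..0x1b] <- [22 b8 64 7a 76 e1]
D2: mem[0x03..0x08] <- [80 d0 85 4b f9 cd]
D3: mem[0x25..0x28] <- [80 d0 85 4b]
query mem[0x2d]=0x39, mem[0x04]=0xd0, mem[0x27]=0x85

MEM[0x2d,0x04,0x27] = 39 d0 85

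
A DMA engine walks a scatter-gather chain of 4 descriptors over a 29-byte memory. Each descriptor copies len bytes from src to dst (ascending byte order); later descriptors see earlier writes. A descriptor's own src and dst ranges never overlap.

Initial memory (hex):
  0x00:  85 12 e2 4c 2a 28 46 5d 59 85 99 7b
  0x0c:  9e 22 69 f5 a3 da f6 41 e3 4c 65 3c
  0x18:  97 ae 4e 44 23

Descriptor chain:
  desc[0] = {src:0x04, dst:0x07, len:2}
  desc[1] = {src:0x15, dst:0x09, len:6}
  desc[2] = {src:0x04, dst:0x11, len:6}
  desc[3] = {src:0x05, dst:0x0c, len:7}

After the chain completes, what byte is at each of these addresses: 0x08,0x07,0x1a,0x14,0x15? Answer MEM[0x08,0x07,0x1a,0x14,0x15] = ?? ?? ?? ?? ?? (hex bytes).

#0 dst[0x07+2] := {0x2a,0x28}
#1 dst[0x09+6] := {0x4c,0x65,0x3c,0x97,0xae,0x4e}
#2 dst[0x11+6] := {0x2a,0x28,0x46,0x2a,0x28,0x4c}
#3 dst[0x0c+7] := {0x28,0x46,0x2a,0x28,0x4c,0x65,0x3c}
query mem[0x08]=0x28, mem[0x07]=0x2a, mem[0x1a]=0x4e, mem[0x14]=0x2a, mem[0x15]=0x28

MEM[0x08,0x07,0x1a,0x14,0x15] = 28 2a 4e 2a 28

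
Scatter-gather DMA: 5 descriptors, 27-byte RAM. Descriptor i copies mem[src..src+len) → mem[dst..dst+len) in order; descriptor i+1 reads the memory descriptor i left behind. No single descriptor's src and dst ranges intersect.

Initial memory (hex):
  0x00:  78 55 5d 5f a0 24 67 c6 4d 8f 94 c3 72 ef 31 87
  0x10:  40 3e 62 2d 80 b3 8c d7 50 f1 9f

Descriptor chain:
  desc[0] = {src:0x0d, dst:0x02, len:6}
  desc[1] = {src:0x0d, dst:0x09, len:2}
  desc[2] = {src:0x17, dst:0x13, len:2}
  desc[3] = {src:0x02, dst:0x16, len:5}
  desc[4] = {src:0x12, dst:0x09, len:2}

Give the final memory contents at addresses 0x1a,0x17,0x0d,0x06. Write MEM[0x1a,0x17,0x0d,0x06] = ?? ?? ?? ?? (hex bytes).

[0] 0x0d->0x02 len=6 : ef 31 87 40 3e 62
[1] 0x0d->0x09 len=2 : ef 31
[2] 0x17->0x13 len=2 : d7 50
[3] 0x02->0x16 len=5 : ef 31 87 40 3e
[4] 0x12->0x09 len=2 : 62 d7
query mem[0x1a]=0x3e, mem[0x17]=0x31, mem[0x0d]=0xef, mem[0x06]=0x3e

MEM[0x1a,0x17,0x0d,0x06] = 3e 31 ef 3e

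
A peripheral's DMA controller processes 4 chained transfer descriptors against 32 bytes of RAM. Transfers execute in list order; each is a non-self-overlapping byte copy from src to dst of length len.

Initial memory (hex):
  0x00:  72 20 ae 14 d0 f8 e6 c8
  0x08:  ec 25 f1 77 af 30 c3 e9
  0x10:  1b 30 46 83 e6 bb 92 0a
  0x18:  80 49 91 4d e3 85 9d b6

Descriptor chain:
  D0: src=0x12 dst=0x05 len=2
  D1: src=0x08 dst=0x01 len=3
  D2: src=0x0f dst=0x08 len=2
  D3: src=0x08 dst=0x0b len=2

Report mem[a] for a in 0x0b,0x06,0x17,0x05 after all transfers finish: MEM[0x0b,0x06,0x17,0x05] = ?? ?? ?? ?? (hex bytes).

  after D0: wrote 2B at 0x05 = 4683
  after D1: wrote 3B at 0x01 = ec25f1
  after D2: wrote 2B at 0x08 = e91b
  after D3: wrote 2B at 0x0b = e91b
query mem[0x0b]=0xe9, mem[0x06]=0x83, mem[0x17]=0x0a, mem[0x05]=0x46

MEM[0x0b,0x06,0x17,0x05] = e9 83 0a 46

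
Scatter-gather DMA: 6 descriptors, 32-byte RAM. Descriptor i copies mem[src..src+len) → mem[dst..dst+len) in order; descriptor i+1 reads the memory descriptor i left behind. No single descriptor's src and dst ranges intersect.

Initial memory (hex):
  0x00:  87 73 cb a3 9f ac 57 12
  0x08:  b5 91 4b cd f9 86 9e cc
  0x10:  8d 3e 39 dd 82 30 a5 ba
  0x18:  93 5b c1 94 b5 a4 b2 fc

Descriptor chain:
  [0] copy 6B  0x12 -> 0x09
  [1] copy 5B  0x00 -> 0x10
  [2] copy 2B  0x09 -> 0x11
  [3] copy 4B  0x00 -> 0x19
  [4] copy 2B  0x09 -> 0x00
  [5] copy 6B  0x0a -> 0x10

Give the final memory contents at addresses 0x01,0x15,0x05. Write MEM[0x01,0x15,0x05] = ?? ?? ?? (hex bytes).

MEM[0x01,0x15,0x05] = dd cc ac

[0] 0x12->0x09 len=6 : 39 dd 82 30 a5 ba
[1] 0x00->0x10 len=5 : 87 73 cb a3 9f
[2] 0x09->0x11 len=2 : 39 dd
[3] 0x00->0x19 len=4 : 87 73 cb a3
[4] 0x09->0x00 len=2 : 39 dd
[5] 0x0a->0x10 len=6 : dd 82 30 a5 ba cc
query mem[0x01]=0xdd, mem[0x15]=0xcc, mem[0x05]=0xac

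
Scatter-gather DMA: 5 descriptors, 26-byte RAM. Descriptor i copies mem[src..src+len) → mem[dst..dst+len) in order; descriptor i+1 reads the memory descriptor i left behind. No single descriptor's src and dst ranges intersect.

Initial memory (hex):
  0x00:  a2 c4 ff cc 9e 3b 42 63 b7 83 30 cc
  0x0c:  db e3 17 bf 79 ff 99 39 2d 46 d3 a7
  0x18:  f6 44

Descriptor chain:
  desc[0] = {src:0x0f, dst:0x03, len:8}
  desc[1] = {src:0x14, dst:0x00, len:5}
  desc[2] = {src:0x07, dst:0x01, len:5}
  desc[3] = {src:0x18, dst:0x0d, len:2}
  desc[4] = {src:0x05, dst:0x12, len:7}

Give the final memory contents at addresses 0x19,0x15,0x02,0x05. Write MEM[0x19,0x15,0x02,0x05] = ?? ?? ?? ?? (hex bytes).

#0 dst[0x03+8] := {0xbf,0x79,0xff,0x99,0x39,0x2d,0x46,0xd3}
#1 dst[0x00+5] := {0x2d,0x46,0xd3,0xa7,0xf6}
#2 dst[0x01+5] := {0x39,0x2d,0x46,0xd3,0xcc}
#3 dst[0x0d+2] := {0xf6,0x44}
#4 dst[0x12+7] := {0xcc,0x99,0x39,0x2d,0x46,0xd3,0xcc}
query mem[0x19]=0x44, mem[0x15]=0x2d, mem[0x02]=0x2d, mem[0x05]=0xcc

MEM[0x19,0x15,0x02,0x05] = 44 2d 2d cc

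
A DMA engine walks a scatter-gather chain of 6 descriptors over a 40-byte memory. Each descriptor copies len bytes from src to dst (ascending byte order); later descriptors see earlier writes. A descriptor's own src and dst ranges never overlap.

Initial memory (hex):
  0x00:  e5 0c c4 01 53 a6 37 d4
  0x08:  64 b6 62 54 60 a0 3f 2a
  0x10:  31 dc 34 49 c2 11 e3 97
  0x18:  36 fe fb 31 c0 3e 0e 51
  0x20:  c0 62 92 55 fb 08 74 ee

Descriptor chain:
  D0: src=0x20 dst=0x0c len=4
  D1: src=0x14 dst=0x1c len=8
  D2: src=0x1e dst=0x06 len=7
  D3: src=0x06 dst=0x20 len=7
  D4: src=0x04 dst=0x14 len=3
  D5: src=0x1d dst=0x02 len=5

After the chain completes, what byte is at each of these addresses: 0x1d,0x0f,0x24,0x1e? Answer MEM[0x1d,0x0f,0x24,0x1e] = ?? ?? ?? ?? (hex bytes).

#0 dst[0x0c+4] := {0xc0,0x62,0x92,0x55}
#1 dst[0x1c+8] := {0xc2,0x11,0xe3,0x97,0x36,0xfe,0xfb,0x31}
#2 dst[0x06+7] := {0xe3,0x97,0x36,0xfe,0xfb,0x31,0xfb}
#3 dst[0x20+7] := {0xe3,0x97,0x36,0xfe,0xfb,0x31,0xfb}
#4 dst[0x14+3] := {0x53,0xa6,0xe3}
#5 dst[0x02+5] := {0x11,0xe3,0x97,0xe3,0x97}
query mem[0x1d]=0x11, mem[0x0f]=0x55, mem[0x24]=0xfb, mem[0x1e]=0xe3

MEM[0x1d,0x0f,0x24,0x1e] = 11 55 fb e3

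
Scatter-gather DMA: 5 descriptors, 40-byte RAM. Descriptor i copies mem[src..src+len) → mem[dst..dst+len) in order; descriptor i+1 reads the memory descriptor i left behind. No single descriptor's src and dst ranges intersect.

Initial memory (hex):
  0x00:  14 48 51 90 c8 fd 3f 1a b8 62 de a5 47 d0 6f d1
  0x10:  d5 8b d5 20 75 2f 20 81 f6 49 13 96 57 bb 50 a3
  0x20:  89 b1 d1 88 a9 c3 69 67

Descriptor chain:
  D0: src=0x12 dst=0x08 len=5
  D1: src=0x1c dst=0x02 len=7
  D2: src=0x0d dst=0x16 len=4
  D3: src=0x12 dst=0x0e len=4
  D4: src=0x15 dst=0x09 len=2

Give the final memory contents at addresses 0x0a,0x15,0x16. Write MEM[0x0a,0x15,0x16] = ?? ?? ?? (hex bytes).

  after D0: wrote 5B at 0x08 = d520752f20
  after D1: wrote 7B at 0x02 = 57bb50a389b1d1
  after D2: wrote 4B at 0x16 = d06fd1d5
  after D3: wrote 4B at 0x0e = d520752f
  after D4: wrote 2B at 0x09 = 2fd0
query mem[0x0a]=0xd0, mem[0x15]=0x2f, mem[0x16]=0xd0

MEM[0x0a,0x15,0x16] = d0 2f d0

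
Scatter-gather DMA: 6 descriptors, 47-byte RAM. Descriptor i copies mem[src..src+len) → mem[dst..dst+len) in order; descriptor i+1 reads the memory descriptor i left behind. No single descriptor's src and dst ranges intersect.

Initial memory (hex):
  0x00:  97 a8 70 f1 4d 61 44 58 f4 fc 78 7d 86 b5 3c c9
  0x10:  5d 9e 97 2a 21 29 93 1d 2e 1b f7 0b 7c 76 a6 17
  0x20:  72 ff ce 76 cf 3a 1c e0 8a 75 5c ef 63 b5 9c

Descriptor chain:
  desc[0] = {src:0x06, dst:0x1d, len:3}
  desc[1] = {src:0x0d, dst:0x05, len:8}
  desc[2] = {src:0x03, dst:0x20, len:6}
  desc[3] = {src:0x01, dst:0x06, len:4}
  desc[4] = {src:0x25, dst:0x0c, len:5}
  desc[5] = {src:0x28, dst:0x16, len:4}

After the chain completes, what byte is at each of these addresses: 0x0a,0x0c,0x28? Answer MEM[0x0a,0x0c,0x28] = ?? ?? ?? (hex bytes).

MEM[0x0a,0x0c,0x28] = 97 5d 8a

D0: mem[0x1d..0x1f] <- [44 58 f4]
D1: mem[0x05..0x0c] <- [b5 3c c9 5d 9e 97 2a 21]
D2: mem[0x20..0x25] <- [f1 4d b5 3c c9 5d]
D3: mem[0x06..0x09] <- [a8 70 f1 4d]
D4: mem[0x0c..0x10] <- [5d 1c e0 8a 75]
D5: mem[0x16..0x19] <- [8a 75 5c ef]
query mem[0x0a]=0x97, mem[0x0c]=0x5d, mem[0x28]=0x8a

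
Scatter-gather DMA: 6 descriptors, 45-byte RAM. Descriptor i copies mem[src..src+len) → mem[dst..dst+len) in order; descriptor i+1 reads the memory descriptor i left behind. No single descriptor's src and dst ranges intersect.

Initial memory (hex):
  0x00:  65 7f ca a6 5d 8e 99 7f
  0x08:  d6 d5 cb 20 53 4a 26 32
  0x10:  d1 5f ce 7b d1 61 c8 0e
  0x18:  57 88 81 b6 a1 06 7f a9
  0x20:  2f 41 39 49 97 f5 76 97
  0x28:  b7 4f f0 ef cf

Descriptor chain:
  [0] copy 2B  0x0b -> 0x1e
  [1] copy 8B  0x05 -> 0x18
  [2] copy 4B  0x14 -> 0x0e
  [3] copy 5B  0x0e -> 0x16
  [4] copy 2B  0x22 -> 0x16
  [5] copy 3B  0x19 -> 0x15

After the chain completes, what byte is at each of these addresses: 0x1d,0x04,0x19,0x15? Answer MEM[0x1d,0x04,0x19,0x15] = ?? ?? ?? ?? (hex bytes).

MEM[0x1d,0x04,0x19,0x15] = cb 5d 0e 0e

D0: mem[0x1e..0x1f] <- [20 53]
D1: mem[0x18..0x1f] <- [8e 99 7f d6 d5 cb 20 53]
D2: mem[0x0e..0x11] <- [d1 61 c8 0e]
D3: mem[0x16..0x1a] <- [d1 61 c8 0e ce]
D4: mem[0x16..0x17] <- [39 49]
D5: mem[0x15..0x17] <- [0e ce d6]
query mem[0x1d]=0xcb, mem[0x04]=0x5d, mem[0x19]=0x0e, mem[0x15]=0x0e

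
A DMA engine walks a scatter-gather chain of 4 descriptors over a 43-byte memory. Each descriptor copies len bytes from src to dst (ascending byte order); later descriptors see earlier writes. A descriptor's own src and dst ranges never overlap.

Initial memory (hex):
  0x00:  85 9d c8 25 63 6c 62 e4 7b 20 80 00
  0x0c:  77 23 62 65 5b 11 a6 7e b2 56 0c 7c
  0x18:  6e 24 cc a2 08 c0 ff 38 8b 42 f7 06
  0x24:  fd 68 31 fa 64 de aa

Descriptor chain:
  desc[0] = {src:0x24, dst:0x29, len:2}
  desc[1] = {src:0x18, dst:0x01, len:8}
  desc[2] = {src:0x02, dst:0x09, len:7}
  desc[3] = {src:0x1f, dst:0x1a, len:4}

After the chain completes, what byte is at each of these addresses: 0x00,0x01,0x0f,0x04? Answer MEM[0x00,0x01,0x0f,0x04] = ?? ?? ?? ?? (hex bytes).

D0: mem[0x29..0x2a] <- [fd 68]
D1: mem[0x01..0x08] <- [6e 24 cc a2 08 c0 ff 38]
D2: mem[0x09..0x0f] <- [24 cc a2 08 c0 ff 38]
D3: mem[0x1a..0x1d] <- [38 8b 42 f7]
query mem[0x00]=0x85, mem[0x01]=0x6e, mem[0x0f]=0x38, mem[0x04]=0xa2

MEM[0x00,0x01,0x0f,0x04] = 85 6e 38 a2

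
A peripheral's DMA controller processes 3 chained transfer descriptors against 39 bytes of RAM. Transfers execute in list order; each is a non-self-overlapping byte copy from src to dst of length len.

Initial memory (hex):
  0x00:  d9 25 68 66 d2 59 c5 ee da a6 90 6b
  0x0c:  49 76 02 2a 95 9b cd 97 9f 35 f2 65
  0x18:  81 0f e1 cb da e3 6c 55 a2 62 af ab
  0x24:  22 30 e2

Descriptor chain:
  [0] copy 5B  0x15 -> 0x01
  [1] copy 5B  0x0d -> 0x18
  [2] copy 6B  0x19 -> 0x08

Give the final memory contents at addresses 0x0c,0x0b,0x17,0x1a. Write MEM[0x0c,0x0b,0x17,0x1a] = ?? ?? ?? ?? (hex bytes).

MEM[0x0c,0x0b,0x17,0x1a] = e3 9b 65 2a

#0 dst[0x01+5] := {0x35,0xf2,0x65,0x81,0x0f}
#1 dst[0x18+5] := {0x76,0x02,0x2a,0x95,0x9b}
#2 dst[0x08+6] := {0x02,0x2a,0x95,0x9b,0xe3,0x6c}
query mem[0x0c]=0xe3, mem[0x0b]=0x9b, mem[0x17]=0x65, mem[0x1a]=0x2a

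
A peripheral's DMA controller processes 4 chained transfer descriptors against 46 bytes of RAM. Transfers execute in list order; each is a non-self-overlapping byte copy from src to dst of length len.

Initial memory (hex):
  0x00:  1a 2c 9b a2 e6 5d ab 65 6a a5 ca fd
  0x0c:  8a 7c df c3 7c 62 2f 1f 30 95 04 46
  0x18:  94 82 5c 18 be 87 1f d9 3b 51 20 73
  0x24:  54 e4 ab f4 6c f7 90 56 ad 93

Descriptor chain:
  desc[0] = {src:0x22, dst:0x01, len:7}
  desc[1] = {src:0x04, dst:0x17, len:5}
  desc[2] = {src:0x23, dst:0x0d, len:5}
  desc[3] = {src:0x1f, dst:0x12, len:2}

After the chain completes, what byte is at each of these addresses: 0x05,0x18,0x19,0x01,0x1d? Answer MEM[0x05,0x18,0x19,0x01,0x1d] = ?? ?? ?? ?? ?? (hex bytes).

  after D0: wrote 7B at 0x01 = 207354e4abf46c
  after D1: wrote 5B at 0x17 = e4abf46c6a
  after D2: wrote 5B at 0x0d = 7354e4abf4
  after D3: wrote 2B at 0x12 = d93b
query mem[0x05]=0xab, mem[0x18]=0xab, mem[0x19]=0xf4, mem[0x01]=0x20, mem[0x1d]=0x87

MEM[0x05,0x18,0x19,0x01,0x1d] = ab ab f4 20 87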